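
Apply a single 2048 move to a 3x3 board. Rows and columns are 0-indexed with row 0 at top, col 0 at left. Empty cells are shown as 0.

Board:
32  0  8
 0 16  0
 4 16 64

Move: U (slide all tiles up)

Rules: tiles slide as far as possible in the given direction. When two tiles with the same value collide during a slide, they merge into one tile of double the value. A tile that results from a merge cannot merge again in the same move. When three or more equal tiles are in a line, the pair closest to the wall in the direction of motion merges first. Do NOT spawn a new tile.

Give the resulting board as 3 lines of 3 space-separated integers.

Answer: 32 32  8
 4  0 64
 0  0  0

Derivation:
Slide up:
col 0: [32, 0, 4] -> [32, 4, 0]
col 1: [0, 16, 16] -> [32, 0, 0]
col 2: [8, 0, 64] -> [8, 64, 0]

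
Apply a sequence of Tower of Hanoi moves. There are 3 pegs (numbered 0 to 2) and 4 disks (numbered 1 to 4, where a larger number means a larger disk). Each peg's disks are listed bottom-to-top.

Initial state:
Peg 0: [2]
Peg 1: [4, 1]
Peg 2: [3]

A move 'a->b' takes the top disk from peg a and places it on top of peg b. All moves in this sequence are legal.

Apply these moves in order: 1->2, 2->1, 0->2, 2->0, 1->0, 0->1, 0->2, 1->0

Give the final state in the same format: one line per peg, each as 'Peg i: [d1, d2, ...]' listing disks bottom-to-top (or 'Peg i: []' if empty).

Answer: Peg 0: [1]
Peg 1: [4]
Peg 2: [3, 2]

Derivation:
After move 1 (1->2):
Peg 0: [2]
Peg 1: [4]
Peg 2: [3, 1]

After move 2 (2->1):
Peg 0: [2]
Peg 1: [4, 1]
Peg 2: [3]

After move 3 (0->2):
Peg 0: []
Peg 1: [4, 1]
Peg 2: [3, 2]

After move 4 (2->0):
Peg 0: [2]
Peg 1: [4, 1]
Peg 2: [3]

After move 5 (1->0):
Peg 0: [2, 1]
Peg 1: [4]
Peg 2: [3]

After move 6 (0->1):
Peg 0: [2]
Peg 1: [4, 1]
Peg 2: [3]

After move 7 (0->2):
Peg 0: []
Peg 1: [4, 1]
Peg 2: [3, 2]

After move 8 (1->0):
Peg 0: [1]
Peg 1: [4]
Peg 2: [3, 2]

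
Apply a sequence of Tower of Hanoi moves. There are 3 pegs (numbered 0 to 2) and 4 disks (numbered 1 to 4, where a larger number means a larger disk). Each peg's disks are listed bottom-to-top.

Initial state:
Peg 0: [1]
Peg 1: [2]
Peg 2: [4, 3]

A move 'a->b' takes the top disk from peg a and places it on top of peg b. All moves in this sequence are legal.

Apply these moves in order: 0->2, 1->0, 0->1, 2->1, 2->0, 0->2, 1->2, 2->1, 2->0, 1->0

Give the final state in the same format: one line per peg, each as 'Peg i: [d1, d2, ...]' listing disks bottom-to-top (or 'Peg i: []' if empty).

After move 1 (0->2):
Peg 0: []
Peg 1: [2]
Peg 2: [4, 3, 1]

After move 2 (1->0):
Peg 0: [2]
Peg 1: []
Peg 2: [4, 3, 1]

After move 3 (0->1):
Peg 0: []
Peg 1: [2]
Peg 2: [4, 3, 1]

After move 4 (2->1):
Peg 0: []
Peg 1: [2, 1]
Peg 2: [4, 3]

After move 5 (2->0):
Peg 0: [3]
Peg 1: [2, 1]
Peg 2: [4]

After move 6 (0->2):
Peg 0: []
Peg 1: [2, 1]
Peg 2: [4, 3]

After move 7 (1->2):
Peg 0: []
Peg 1: [2]
Peg 2: [4, 3, 1]

After move 8 (2->1):
Peg 0: []
Peg 1: [2, 1]
Peg 2: [4, 3]

After move 9 (2->0):
Peg 0: [3]
Peg 1: [2, 1]
Peg 2: [4]

After move 10 (1->0):
Peg 0: [3, 1]
Peg 1: [2]
Peg 2: [4]

Answer: Peg 0: [3, 1]
Peg 1: [2]
Peg 2: [4]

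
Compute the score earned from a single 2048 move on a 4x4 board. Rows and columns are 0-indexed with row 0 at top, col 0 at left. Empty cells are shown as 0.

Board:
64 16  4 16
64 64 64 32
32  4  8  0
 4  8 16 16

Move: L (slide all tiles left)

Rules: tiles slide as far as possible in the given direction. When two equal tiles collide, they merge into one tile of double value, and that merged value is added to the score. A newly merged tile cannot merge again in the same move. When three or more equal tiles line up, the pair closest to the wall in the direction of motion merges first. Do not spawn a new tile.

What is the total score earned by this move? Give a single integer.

Answer: 160

Derivation:
Slide left:
row 0: [64, 16, 4, 16] -> [64, 16, 4, 16]  score +0 (running 0)
row 1: [64, 64, 64, 32] -> [128, 64, 32, 0]  score +128 (running 128)
row 2: [32, 4, 8, 0] -> [32, 4, 8, 0]  score +0 (running 128)
row 3: [4, 8, 16, 16] -> [4, 8, 32, 0]  score +32 (running 160)
Board after move:
 64  16   4  16
128  64  32   0
 32   4   8   0
  4   8  32   0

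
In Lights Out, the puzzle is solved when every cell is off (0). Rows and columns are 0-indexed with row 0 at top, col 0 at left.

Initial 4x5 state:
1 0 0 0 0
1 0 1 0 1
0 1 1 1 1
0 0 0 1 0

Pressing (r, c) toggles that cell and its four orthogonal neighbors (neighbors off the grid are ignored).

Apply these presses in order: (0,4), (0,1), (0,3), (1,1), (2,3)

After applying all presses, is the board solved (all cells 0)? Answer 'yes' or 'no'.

After press 1 at (0,4):
1 0 0 1 1
1 0 1 0 0
0 1 1 1 1
0 0 0 1 0

After press 2 at (0,1):
0 1 1 1 1
1 1 1 0 0
0 1 1 1 1
0 0 0 1 0

After press 3 at (0,3):
0 1 0 0 0
1 1 1 1 0
0 1 1 1 1
0 0 0 1 0

After press 4 at (1,1):
0 0 0 0 0
0 0 0 1 0
0 0 1 1 1
0 0 0 1 0

After press 5 at (2,3):
0 0 0 0 0
0 0 0 0 0
0 0 0 0 0
0 0 0 0 0

Lights still on: 0

Answer: yes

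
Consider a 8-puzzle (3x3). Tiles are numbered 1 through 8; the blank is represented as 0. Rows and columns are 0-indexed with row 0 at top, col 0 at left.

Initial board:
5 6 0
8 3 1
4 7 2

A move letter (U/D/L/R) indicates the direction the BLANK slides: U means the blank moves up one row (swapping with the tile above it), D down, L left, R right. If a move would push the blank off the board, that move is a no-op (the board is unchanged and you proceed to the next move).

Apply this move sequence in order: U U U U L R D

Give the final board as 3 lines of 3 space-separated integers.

Answer: 5 6 1
8 3 0
4 7 2

Derivation:
After move 1 (U):
5 6 0
8 3 1
4 7 2

After move 2 (U):
5 6 0
8 3 1
4 7 2

After move 3 (U):
5 6 0
8 3 1
4 7 2

After move 4 (U):
5 6 0
8 3 1
4 7 2

After move 5 (L):
5 0 6
8 3 1
4 7 2

After move 6 (R):
5 6 0
8 3 1
4 7 2

After move 7 (D):
5 6 1
8 3 0
4 7 2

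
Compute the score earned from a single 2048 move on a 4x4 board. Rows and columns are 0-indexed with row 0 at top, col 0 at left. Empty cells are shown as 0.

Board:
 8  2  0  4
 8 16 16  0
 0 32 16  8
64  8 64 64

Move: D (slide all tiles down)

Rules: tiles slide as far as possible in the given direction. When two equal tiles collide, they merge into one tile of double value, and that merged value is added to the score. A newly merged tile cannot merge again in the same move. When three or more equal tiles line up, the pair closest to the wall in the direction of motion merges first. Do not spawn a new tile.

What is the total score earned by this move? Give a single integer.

Answer: 48

Derivation:
Slide down:
col 0: [8, 8, 0, 64] -> [0, 0, 16, 64]  score +16 (running 16)
col 1: [2, 16, 32, 8] -> [2, 16, 32, 8]  score +0 (running 16)
col 2: [0, 16, 16, 64] -> [0, 0, 32, 64]  score +32 (running 48)
col 3: [4, 0, 8, 64] -> [0, 4, 8, 64]  score +0 (running 48)
Board after move:
 0  2  0  0
 0 16  0  4
16 32 32  8
64  8 64 64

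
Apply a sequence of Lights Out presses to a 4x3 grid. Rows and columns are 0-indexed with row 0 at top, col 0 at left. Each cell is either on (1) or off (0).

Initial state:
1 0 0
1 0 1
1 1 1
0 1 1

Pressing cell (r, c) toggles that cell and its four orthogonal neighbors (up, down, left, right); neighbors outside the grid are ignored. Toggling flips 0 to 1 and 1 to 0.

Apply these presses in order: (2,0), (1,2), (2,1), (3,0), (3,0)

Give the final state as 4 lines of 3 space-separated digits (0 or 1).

Answer: 1 0 1
0 0 0
1 1 1
1 0 1

Derivation:
After press 1 at (2,0):
1 0 0
0 0 1
0 0 1
1 1 1

After press 2 at (1,2):
1 0 1
0 1 0
0 0 0
1 1 1

After press 3 at (2,1):
1 0 1
0 0 0
1 1 1
1 0 1

After press 4 at (3,0):
1 0 1
0 0 0
0 1 1
0 1 1

After press 5 at (3,0):
1 0 1
0 0 0
1 1 1
1 0 1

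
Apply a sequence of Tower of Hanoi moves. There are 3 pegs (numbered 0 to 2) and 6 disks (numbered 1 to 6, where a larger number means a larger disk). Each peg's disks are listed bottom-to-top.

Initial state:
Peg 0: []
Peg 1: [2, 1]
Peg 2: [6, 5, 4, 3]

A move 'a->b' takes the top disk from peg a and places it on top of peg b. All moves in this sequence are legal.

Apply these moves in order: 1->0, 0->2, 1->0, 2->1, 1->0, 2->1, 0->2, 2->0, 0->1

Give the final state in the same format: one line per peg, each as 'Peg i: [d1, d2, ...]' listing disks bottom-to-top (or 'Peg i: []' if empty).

Answer: Peg 0: [2]
Peg 1: [3, 1]
Peg 2: [6, 5, 4]

Derivation:
After move 1 (1->0):
Peg 0: [1]
Peg 1: [2]
Peg 2: [6, 5, 4, 3]

After move 2 (0->2):
Peg 0: []
Peg 1: [2]
Peg 2: [6, 5, 4, 3, 1]

After move 3 (1->0):
Peg 0: [2]
Peg 1: []
Peg 2: [6, 5, 4, 3, 1]

After move 4 (2->1):
Peg 0: [2]
Peg 1: [1]
Peg 2: [6, 5, 4, 3]

After move 5 (1->0):
Peg 0: [2, 1]
Peg 1: []
Peg 2: [6, 5, 4, 3]

After move 6 (2->1):
Peg 0: [2, 1]
Peg 1: [3]
Peg 2: [6, 5, 4]

After move 7 (0->2):
Peg 0: [2]
Peg 1: [3]
Peg 2: [6, 5, 4, 1]

After move 8 (2->0):
Peg 0: [2, 1]
Peg 1: [3]
Peg 2: [6, 5, 4]

After move 9 (0->1):
Peg 0: [2]
Peg 1: [3, 1]
Peg 2: [6, 5, 4]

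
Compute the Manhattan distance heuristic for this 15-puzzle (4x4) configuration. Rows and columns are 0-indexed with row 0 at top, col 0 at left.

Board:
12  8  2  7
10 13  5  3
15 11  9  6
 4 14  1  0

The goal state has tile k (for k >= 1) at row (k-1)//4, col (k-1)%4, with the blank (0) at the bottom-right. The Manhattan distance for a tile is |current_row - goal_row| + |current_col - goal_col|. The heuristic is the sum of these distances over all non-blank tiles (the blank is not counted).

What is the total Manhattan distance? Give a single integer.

Tile 12: (0,0)->(2,3) = 5
Tile 8: (0,1)->(1,3) = 3
Tile 2: (0,2)->(0,1) = 1
Tile 7: (0,3)->(1,2) = 2
Tile 10: (1,0)->(2,1) = 2
Tile 13: (1,1)->(3,0) = 3
Tile 5: (1,2)->(1,0) = 2
Tile 3: (1,3)->(0,2) = 2
Tile 15: (2,0)->(3,2) = 3
Tile 11: (2,1)->(2,2) = 1
Tile 9: (2,2)->(2,0) = 2
Tile 6: (2,3)->(1,1) = 3
Tile 4: (3,0)->(0,3) = 6
Tile 14: (3,1)->(3,1) = 0
Tile 1: (3,2)->(0,0) = 5
Sum: 5 + 3 + 1 + 2 + 2 + 3 + 2 + 2 + 3 + 1 + 2 + 3 + 6 + 0 + 5 = 40

Answer: 40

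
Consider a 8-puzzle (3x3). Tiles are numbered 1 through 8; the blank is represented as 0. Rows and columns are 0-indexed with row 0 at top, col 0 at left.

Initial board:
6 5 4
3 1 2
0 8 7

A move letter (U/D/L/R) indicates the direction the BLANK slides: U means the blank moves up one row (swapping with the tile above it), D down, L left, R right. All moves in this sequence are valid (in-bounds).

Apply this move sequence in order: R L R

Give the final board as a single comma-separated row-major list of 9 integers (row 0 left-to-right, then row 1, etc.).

Answer: 6, 5, 4, 3, 1, 2, 8, 0, 7

Derivation:
After move 1 (R):
6 5 4
3 1 2
8 0 7

After move 2 (L):
6 5 4
3 1 2
0 8 7

After move 3 (R):
6 5 4
3 1 2
8 0 7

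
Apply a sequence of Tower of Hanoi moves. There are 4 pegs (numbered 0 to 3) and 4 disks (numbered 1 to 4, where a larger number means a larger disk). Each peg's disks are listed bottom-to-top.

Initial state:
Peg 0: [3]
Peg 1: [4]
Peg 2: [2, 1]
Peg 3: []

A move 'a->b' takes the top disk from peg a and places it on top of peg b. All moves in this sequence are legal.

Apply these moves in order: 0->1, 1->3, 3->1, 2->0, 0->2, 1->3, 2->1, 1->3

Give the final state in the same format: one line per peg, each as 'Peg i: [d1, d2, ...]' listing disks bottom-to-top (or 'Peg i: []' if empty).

After move 1 (0->1):
Peg 0: []
Peg 1: [4, 3]
Peg 2: [2, 1]
Peg 3: []

After move 2 (1->3):
Peg 0: []
Peg 1: [4]
Peg 2: [2, 1]
Peg 3: [3]

After move 3 (3->1):
Peg 0: []
Peg 1: [4, 3]
Peg 2: [2, 1]
Peg 3: []

After move 4 (2->0):
Peg 0: [1]
Peg 1: [4, 3]
Peg 2: [2]
Peg 3: []

After move 5 (0->2):
Peg 0: []
Peg 1: [4, 3]
Peg 2: [2, 1]
Peg 3: []

After move 6 (1->3):
Peg 0: []
Peg 1: [4]
Peg 2: [2, 1]
Peg 3: [3]

After move 7 (2->1):
Peg 0: []
Peg 1: [4, 1]
Peg 2: [2]
Peg 3: [3]

After move 8 (1->3):
Peg 0: []
Peg 1: [4]
Peg 2: [2]
Peg 3: [3, 1]

Answer: Peg 0: []
Peg 1: [4]
Peg 2: [2]
Peg 3: [3, 1]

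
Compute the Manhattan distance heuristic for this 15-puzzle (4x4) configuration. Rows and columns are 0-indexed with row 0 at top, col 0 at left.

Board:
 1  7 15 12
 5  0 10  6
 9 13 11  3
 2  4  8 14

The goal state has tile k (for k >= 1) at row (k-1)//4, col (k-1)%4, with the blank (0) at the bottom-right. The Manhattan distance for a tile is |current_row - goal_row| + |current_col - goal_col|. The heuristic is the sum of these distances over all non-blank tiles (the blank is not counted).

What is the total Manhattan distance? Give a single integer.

Tile 1: (0,0)->(0,0) = 0
Tile 7: (0,1)->(1,2) = 2
Tile 15: (0,2)->(3,2) = 3
Tile 12: (0,3)->(2,3) = 2
Tile 5: (1,0)->(1,0) = 0
Tile 10: (1,2)->(2,1) = 2
Tile 6: (1,3)->(1,1) = 2
Tile 9: (2,0)->(2,0) = 0
Tile 13: (2,1)->(3,0) = 2
Tile 11: (2,2)->(2,2) = 0
Tile 3: (2,3)->(0,2) = 3
Tile 2: (3,0)->(0,1) = 4
Tile 4: (3,1)->(0,3) = 5
Tile 8: (3,2)->(1,3) = 3
Tile 14: (3,3)->(3,1) = 2
Sum: 0 + 2 + 3 + 2 + 0 + 2 + 2 + 0 + 2 + 0 + 3 + 4 + 5 + 3 + 2 = 30

Answer: 30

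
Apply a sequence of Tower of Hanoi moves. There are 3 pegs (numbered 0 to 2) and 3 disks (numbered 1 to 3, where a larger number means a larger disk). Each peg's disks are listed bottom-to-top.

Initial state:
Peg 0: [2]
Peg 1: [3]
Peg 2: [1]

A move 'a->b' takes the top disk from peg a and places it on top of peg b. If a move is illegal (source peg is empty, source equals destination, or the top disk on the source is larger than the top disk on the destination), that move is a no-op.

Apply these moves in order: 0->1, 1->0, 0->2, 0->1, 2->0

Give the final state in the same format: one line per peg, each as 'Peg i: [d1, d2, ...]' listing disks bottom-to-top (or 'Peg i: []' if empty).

Answer: Peg 0: [1]
Peg 1: [3, 2]
Peg 2: []

Derivation:
After move 1 (0->1):
Peg 0: []
Peg 1: [3, 2]
Peg 2: [1]

After move 2 (1->0):
Peg 0: [2]
Peg 1: [3]
Peg 2: [1]

After move 3 (0->2):
Peg 0: [2]
Peg 1: [3]
Peg 2: [1]

After move 4 (0->1):
Peg 0: []
Peg 1: [3, 2]
Peg 2: [1]

After move 5 (2->0):
Peg 0: [1]
Peg 1: [3, 2]
Peg 2: []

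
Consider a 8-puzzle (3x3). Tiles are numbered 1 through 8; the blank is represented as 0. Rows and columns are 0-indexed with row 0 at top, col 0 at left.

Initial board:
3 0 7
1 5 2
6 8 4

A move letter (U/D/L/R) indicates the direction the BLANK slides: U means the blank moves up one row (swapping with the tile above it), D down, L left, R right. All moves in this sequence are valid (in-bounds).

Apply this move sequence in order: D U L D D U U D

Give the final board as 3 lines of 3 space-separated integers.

Answer: 1 3 7
0 5 2
6 8 4

Derivation:
After move 1 (D):
3 5 7
1 0 2
6 8 4

After move 2 (U):
3 0 7
1 5 2
6 8 4

After move 3 (L):
0 3 7
1 5 2
6 8 4

After move 4 (D):
1 3 7
0 5 2
6 8 4

After move 5 (D):
1 3 7
6 5 2
0 8 4

After move 6 (U):
1 3 7
0 5 2
6 8 4

After move 7 (U):
0 3 7
1 5 2
6 8 4

After move 8 (D):
1 3 7
0 5 2
6 8 4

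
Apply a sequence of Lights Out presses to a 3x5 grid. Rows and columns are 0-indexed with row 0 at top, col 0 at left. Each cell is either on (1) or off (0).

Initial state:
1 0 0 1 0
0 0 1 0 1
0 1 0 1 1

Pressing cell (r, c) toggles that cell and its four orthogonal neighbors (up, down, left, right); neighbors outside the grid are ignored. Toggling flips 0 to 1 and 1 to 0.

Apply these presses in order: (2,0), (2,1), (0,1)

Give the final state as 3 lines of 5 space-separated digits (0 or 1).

After press 1 at (2,0):
1 0 0 1 0
1 0 1 0 1
1 0 0 1 1

After press 2 at (2,1):
1 0 0 1 0
1 1 1 0 1
0 1 1 1 1

After press 3 at (0,1):
0 1 1 1 0
1 0 1 0 1
0 1 1 1 1

Answer: 0 1 1 1 0
1 0 1 0 1
0 1 1 1 1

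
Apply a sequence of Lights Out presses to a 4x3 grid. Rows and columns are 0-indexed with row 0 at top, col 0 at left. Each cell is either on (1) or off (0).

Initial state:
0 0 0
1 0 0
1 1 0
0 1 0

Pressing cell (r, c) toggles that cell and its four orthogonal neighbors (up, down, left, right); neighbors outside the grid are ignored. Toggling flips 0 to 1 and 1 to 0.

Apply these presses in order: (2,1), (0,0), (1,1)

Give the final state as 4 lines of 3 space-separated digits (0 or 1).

After press 1 at (2,1):
0 0 0
1 1 0
0 0 1
0 0 0

After press 2 at (0,0):
1 1 0
0 1 0
0 0 1
0 0 0

After press 3 at (1,1):
1 0 0
1 0 1
0 1 1
0 0 0

Answer: 1 0 0
1 0 1
0 1 1
0 0 0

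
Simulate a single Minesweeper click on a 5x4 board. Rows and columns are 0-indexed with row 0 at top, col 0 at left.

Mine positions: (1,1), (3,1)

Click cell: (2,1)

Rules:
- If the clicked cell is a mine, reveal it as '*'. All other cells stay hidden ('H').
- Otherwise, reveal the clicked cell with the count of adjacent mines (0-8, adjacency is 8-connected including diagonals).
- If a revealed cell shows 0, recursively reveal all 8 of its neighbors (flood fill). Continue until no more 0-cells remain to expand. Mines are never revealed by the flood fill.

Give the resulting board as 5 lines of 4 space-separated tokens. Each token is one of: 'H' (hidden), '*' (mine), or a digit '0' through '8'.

H H H H
H H H H
H 2 H H
H H H H
H H H H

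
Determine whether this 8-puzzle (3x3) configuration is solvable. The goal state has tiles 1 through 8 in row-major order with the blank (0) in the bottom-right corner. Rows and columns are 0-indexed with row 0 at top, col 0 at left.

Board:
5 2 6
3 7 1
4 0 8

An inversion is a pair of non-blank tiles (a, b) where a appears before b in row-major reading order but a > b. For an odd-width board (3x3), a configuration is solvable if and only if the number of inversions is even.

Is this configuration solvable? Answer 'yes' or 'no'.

Answer: no

Derivation:
Inversions (pairs i<j in row-major order where tile[i] > tile[j] > 0): 11
11 is odd, so the puzzle is not solvable.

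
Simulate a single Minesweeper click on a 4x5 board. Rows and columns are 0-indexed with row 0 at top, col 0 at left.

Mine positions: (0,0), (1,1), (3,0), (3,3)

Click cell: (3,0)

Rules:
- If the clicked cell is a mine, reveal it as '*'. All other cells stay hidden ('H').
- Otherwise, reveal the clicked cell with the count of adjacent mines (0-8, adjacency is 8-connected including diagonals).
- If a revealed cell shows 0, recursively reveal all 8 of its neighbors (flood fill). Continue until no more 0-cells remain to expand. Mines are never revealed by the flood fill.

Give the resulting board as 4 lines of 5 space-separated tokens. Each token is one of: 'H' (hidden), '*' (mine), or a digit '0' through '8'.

H H H H H
H H H H H
H H H H H
* H H H H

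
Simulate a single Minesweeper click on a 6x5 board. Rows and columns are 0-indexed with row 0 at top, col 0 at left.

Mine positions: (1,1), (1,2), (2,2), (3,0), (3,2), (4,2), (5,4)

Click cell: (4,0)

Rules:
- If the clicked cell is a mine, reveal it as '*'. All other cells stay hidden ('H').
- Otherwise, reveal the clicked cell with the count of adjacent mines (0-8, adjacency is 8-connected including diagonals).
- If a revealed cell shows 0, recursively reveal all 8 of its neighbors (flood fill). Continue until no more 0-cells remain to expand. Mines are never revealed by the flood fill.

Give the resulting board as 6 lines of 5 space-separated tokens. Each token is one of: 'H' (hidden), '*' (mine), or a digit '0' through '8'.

H H H H H
H H H H H
H H H H H
H H H H H
1 H H H H
H H H H H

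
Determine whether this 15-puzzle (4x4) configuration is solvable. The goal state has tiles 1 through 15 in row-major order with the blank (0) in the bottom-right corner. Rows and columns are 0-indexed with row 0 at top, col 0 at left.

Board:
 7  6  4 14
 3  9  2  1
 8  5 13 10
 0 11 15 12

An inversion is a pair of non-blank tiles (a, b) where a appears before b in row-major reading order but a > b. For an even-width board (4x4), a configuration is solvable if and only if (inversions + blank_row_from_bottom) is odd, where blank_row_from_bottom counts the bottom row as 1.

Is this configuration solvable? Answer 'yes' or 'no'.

Answer: yes

Derivation:
Inversions: 36
Blank is in row 3 (0-indexed from top), which is row 1 counting from the bottom (bottom = 1).
36 + 1 = 37, which is odd, so the puzzle is solvable.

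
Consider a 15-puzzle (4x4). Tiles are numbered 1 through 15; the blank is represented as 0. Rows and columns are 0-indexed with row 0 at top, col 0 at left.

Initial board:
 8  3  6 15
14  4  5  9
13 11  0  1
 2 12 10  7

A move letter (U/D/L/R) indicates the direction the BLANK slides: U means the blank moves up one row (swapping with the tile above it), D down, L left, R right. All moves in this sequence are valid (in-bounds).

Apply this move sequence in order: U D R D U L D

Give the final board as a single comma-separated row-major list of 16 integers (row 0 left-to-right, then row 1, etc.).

Answer: 8, 3, 6, 15, 14, 4, 5, 9, 13, 11, 10, 1, 2, 12, 0, 7

Derivation:
After move 1 (U):
 8  3  6 15
14  4  0  9
13 11  5  1
 2 12 10  7

After move 2 (D):
 8  3  6 15
14  4  5  9
13 11  0  1
 2 12 10  7

After move 3 (R):
 8  3  6 15
14  4  5  9
13 11  1  0
 2 12 10  7

After move 4 (D):
 8  3  6 15
14  4  5  9
13 11  1  7
 2 12 10  0

After move 5 (U):
 8  3  6 15
14  4  5  9
13 11  1  0
 2 12 10  7

After move 6 (L):
 8  3  6 15
14  4  5  9
13 11  0  1
 2 12 10  7

After move 7 (D):
 8  3  6 15
14  4  5  9
13 11 10  1
 2 12  0  7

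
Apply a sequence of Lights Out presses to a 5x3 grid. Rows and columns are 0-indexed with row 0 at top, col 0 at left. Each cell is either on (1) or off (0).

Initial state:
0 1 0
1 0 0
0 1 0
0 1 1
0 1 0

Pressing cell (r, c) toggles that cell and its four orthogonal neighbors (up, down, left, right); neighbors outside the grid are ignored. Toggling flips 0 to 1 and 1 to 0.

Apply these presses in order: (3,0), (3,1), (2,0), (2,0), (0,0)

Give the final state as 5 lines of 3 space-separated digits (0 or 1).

After press 1 at (3,0):
0 1 0
1 0 0
1 1 0
1 0 1
1 1 0

After press 2 at (3,1):
0 1 0
1 0 0
1 0 0
0 1 0
1 0 0

After press 3 at (2,0):
0 1 0
0 0 0
0 1 0
1 1 0
1 0 0

After press 4 at (2,0):
0 1 0
1 0 0
1 0 0
0 1 0
1 0 0

After press 5 at (0,0):
1 0 0
0 0 0
1 0 0
0 1 0
1 0 0

Answer: 1 0 0
0 0 0
1 0 0
0 1 0
1 0 0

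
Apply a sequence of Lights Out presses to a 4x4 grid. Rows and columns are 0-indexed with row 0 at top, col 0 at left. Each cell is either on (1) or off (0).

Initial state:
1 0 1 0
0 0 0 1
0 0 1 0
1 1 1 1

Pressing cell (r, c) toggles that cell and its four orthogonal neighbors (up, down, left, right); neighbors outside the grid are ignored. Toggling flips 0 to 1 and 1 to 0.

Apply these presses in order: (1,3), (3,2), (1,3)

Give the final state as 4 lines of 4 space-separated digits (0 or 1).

Answer: 1 0 1 0
0 0 0 1
0 0 0 0
1 0 0 0

Derivation:
After press 1 at (1,3):
1 0 1 1
0 0 1 0
0 0 1 1
1 1 1 1

After press 2 at (3,2):
1 0 1 1
0 0 1 0
0 0 0 1
1 0 0 0

After press 3 at (1,3):
1 0 1 0
0 0 0 1
0 0 0 0
1 0 0 0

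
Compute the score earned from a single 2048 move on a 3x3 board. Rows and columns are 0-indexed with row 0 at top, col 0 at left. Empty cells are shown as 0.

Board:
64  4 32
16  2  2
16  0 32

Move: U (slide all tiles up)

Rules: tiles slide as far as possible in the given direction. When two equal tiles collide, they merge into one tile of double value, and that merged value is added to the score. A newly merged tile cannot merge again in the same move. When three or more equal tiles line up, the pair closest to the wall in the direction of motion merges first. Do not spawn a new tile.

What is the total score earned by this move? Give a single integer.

Answer: 32

Derivation:
Slide up:
col 0: [64, 16, 16] -> [64, 32, 0]  score +32 (running 32)
col 1: [4, 2, 0] -> [4, 2, 0]  score +0 (running 32)
col 2: [32, 2, 32] -> [32, 2, 32]  score +0 (running 32)
Board after move:
64  4 32
32  2  2
 0  0 32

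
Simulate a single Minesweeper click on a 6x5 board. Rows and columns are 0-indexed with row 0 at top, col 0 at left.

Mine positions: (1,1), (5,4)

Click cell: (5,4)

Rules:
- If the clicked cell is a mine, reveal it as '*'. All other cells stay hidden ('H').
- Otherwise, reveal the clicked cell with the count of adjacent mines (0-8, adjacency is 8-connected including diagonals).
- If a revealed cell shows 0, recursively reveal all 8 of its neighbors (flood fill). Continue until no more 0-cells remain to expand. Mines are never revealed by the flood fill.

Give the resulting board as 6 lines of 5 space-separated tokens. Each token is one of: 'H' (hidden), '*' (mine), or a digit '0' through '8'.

H H H H H
H H H H H
H H H H H
H H H H H
H H H H H
H H H H *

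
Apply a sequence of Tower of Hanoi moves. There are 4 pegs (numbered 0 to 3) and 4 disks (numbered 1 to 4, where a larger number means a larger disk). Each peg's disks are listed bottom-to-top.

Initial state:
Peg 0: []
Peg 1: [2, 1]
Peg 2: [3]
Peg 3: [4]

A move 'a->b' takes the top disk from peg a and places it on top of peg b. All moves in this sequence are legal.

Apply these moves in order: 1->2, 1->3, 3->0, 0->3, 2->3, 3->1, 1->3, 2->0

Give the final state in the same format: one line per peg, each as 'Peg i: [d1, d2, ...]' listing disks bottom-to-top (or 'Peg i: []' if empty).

After move 1 (1->2):
Peg 0: []
Peg 1: [2]
Peg 2: [3, 1]
Peg 3: [4]

After move 2 (1->3):
Peg 0: []
Peg 1: []
Peg 2: [3, 1]
Peg 3: [4, 2]

After move 3 (3->0):
Peg 0: [2]
Peg 1: []
Peg 2: [3, 1]
Peg 3: [4]

After move 4 (0->3):
Peg 0: []
Peg 1: []
Peg 2: [3, 1]
Peg 3: [4, 2]

After move 5 (2->3):
Peg 0: []
Peg 1: []
Peg 2: [3]
Peg 3: [4, 2, 1]

After move 6 (3->1):
Peg 0: []
Peg 1: [1]
Peg 2: [3]
Peg 3: [4, 2]

After move 7 (1->3):
Peg 0: []
Peg 1: []
Peg 2: [3]
Peg 3: [4, 2, 1]

After move 8 (2->0):
Peg 0: [3]
Peg 1: []
Peg 2: []
Peg 3: [4, 2, 1]

Answer: Peg 0: [3]
Peg 1: []
Peg 2: []
Peg 3: [4, 2, 1]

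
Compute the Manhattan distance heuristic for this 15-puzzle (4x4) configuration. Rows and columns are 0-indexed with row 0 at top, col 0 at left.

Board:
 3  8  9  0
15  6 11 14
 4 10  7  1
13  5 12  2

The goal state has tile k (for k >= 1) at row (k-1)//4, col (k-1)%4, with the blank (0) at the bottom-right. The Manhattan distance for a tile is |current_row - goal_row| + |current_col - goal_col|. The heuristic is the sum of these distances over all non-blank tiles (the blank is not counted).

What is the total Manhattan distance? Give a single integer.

Tile 3: (0,0)->(0,2) = 2
Tile 8: (0,1)->(1,3) = 3
Tile 9: (0,2)->(2,0) = 4
Tile 15: (1,0)->(3,2) = 4
Tile 6: (1,1)->(1,1) = 0
Tile 11: (1,2)->(2,2) = 1
Tile 14: (1,3)->(3,1) = 4
Tile 4: (2,0)->(0,3) = 5
Tile 10: (2,1)->(2,1) = 0
Tile 7: (2,2)->(1,2) = 1
Tile 1: (2,3)->(0,0) = 5
Tile 13: (3,0)->(3,0) = 0
Tile 5: (3,1)->(1,0) = 3
Tile 12: (3,2)->(2,3) = 2
Tile 2: (3,3)->(0,1) = 5
Sum: 2 + 3 + 4 + 4 + 0 + 1 + 4 + 5 + 0 + 1 + 5 + 0 + 3 + 2 + 5 = 39

Answer: 39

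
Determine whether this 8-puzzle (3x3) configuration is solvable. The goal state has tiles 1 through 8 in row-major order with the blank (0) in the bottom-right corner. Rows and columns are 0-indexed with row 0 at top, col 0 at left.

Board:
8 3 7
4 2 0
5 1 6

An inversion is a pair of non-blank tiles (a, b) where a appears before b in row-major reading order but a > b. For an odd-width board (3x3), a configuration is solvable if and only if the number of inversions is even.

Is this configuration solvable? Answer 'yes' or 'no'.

Answer: yes

Derivation:
Inversions (pairs i<j in row-major order where tile[i] > tile[j] > 0): 18
18 is even, so the puzzle is solvable.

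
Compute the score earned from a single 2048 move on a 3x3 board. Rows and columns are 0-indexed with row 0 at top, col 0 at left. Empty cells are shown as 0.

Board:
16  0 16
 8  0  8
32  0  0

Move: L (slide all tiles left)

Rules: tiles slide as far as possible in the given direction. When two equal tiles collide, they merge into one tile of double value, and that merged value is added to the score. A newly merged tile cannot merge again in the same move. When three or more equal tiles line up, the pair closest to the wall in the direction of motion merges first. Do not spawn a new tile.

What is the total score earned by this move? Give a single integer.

Answer: 48

Derivation:
Slide left:
row 0: [16, 0, 16] -> [32, 0, 0]  score +32 (running 32)
row 1: [8, 0, 8] -> [16, 0, 0]  score +16 (running 48)
row 2: [32, 0, 0] -> [32, 0, 0]  score +0 (running 48)
Board after move:
32  0  0
16  0  0
32  0  0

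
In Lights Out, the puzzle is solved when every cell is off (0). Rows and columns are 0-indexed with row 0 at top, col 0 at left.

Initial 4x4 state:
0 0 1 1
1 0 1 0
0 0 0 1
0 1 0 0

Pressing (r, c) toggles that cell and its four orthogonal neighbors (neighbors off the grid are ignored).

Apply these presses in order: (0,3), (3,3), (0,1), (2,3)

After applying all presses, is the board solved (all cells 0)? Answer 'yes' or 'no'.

After press 1 at (0,3):
0 0 0 0
1 0 1 1
0 0 0 1
0 1 0 0

After press 2 at (3,3):
0 0 0 0
1 0 1 1
0 0 0 0
0 1 1 1

After press 3 at (0,1):
1 1 1 0
1 1 1 1
0 0 0 0
0 1 1 1

After press 4 at (2,3):
1 1 1 0
1 1 1 0
0 0 1 1
0 1 1 0

Lights still on: 10

Answer: no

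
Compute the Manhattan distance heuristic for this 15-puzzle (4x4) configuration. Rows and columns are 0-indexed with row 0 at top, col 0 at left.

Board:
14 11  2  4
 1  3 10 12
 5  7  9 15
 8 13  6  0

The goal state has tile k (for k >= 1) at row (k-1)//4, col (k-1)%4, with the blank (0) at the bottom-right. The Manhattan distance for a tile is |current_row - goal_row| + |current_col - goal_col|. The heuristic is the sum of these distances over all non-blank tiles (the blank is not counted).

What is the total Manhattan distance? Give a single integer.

Answer: 30

Derivation:
Tile 14: (0,0)->(3,1) = 4
Tile 11: (0,1)->(2,2) = 3
Tile 2: (0,2)->(0,1) = 1
Tile 4: (0,3)->(0,3) = 0
Tile 1: (1,0)->(0,0) = 1
Tile 3: (1,1)->(0,2) = 2
Tile 10: (1,2)->(2,1) = 2
Tile 12: (1,3)->(2,3) = 1
Tile 5: (2,0)->(1,0) = 1
Tile 7: (2,1)->(1,2) = 2
Tile 9: (2,2)->(2,0) = 2
Tile 15: (2,3)->(3,2) = 2
Tile 8: (3,0)->(1,3) = 5
Tile 13: (3,1)->(3,0) = 1
Tile 6: (3,2)->(1,1) = 3
Sum: 4 + 3 + 1 + 0 + 1 + 2 + 2 + 1 + 1 + 2 + 2 + 2 + 5 + 1 + 3 = 30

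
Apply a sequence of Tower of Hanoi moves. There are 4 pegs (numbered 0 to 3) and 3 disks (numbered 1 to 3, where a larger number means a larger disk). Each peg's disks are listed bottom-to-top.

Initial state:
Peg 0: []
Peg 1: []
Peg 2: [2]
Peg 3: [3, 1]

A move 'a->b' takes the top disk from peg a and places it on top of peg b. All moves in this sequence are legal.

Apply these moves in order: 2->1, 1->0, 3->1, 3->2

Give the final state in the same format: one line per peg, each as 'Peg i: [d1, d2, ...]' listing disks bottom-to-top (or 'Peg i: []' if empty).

Answer: Peg 0: [2]
Peg 1: [1]
Peg 2: [3]
Peg 3: []

Derivation:
After move 1 (2->1):
Peg 0: []
Peg 1: [2]
Peg 2: []
Peg 3: [3, 1]

After move 2 (1->0):
Peg 0: [2]
Peg 1: []
Peg 2: []
Peg 3: [3, 1]

After move 3 (3->1):
Peg 0: [2]
Peg 1: [1]
Peg 2: []
Peg 3: [3]

After move 4 (3->2):
Peg 0: [2]
Peg 1: [1]
Peg 2: [3]
Peg 3: []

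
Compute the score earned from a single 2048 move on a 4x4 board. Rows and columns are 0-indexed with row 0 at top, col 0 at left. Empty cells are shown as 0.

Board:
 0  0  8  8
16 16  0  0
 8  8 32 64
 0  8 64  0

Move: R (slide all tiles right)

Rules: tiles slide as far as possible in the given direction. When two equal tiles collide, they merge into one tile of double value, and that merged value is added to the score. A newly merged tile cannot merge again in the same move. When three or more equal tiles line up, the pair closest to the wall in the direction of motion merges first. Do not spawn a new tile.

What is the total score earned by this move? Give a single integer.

Slide right:
row 0: [0, 0, 8, 8] -> [0, 0, 0, 16]  score +16 (running 16)
row 1: [16, 16, 0, 0] -> [0, 0, 0, 32]  score +32 (running 48)
row 2: [8, 8, 32, 64] -> [0, 16, 32, 64]  score +16 (running 64)
row 3: [0, 8, 64, 0] -> [0, 0, 8, 64]  score +0 (running 64)
Board after move:
 0  0  0 16
 0  0  0 32
 0 16 32 64
 0  0  8 64

Answer: 64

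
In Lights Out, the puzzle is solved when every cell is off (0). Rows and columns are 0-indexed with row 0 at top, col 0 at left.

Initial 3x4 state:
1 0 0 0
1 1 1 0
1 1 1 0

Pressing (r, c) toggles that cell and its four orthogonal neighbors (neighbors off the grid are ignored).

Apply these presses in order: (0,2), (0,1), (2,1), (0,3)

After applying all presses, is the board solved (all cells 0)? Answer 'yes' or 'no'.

Answer: no

Derivation:
After press 1 at (0,2):
1 1 1 1
1 1 0 0
1 1 1 0

After press 2 at (0,1):
0 0 0 1
1 0 0 0
1 1 1 0

After press 3 at (2,1):
0 0 0 1
1 1 0 0
0 0 0 0

After press 4 at (0,3):
0 0 1 0
1 1 0 1
0 0 0 0

Lights still on: 4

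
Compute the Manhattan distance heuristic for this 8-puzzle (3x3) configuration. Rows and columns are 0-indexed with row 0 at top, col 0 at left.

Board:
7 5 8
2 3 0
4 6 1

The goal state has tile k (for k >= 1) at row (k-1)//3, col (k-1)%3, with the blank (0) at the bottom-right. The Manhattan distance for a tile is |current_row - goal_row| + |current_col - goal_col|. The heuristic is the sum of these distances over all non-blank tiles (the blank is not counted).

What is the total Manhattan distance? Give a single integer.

Tile 7: (0,0)->(2,0) = 2
Tile 5: (0,1)->(1,1) = 1
Tile 8: (0,2)->(2,1) = 3
Tile 2: (1,0)->(0,1) = 2
Tile 3: (1,1)->(0,2) = 2
Tile 4: (2,0)->(1,0) = 1
Tile 6: (2,1)->(1,2) = 2
Tile 1: (2,2)->(0,0) = 4
Sum: 2 + 1 + 3 + 2 + 2 + 1 + 2 + 4 = 17

Answer: 17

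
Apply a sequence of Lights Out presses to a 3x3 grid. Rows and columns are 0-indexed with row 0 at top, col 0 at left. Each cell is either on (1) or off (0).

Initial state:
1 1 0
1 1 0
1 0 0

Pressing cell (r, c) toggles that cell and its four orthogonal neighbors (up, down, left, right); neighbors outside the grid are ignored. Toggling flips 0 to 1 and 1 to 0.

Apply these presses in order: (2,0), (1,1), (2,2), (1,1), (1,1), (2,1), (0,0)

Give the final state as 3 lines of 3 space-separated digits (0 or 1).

After press 1 at (2,0):
1 1 0
0 1 0
0 1 0

After press 2 at (1,1):
1 0 0
1 0 1
0 0 0

After press 3 at (2,2):
1 0 0
1 0 0
0 1 1

After press 4 at (1,1):
1 1 0
0 1 1
0 0 1

After press 5 at (1,1):
1 0 0
1 0 0
0 1 1

After press 6 at (2,1):
1 0 0
1 1 0
1 0 0

After press 7 at (0,0):
0 1 0
0 1 0
1 0 0

Answer: 0 1 0
0 1 0
1 0 0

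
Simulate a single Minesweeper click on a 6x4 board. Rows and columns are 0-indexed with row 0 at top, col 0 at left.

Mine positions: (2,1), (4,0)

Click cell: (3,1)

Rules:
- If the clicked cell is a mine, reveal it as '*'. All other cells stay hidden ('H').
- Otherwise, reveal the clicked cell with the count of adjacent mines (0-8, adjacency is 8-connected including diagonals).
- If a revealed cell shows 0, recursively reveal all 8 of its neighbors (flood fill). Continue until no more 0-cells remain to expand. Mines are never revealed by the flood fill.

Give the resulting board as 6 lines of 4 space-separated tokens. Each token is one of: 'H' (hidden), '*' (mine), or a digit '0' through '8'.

H H H H
H H H H
H H H H
H 2 H H
H H H H
H H H H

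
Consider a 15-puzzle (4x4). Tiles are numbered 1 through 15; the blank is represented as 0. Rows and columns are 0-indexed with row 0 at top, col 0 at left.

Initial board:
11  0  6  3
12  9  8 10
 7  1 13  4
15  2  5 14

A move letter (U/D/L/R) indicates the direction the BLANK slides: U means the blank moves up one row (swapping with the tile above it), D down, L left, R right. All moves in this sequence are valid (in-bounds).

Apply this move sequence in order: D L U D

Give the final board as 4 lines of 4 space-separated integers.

After move 1 (D):
11  9  6  3
12  0  8 10
 7  1 13  4
15  2  5 14

After move 2 (L):
11  9  6  3
 0 12  8 10
 7  1 13  4
15  2  5 14

After move 3 (U):
 0  9  6  3
11 12  8 10
 7  1 13  4
15  2  5 14

After move 4 (D):
11  9  6  3
 0 12  8 10
 7  1 13  4
15  2  5 14

Answer: 11  9  6  3
 0 12  8 10
 7  1 13  4
15  2  5 14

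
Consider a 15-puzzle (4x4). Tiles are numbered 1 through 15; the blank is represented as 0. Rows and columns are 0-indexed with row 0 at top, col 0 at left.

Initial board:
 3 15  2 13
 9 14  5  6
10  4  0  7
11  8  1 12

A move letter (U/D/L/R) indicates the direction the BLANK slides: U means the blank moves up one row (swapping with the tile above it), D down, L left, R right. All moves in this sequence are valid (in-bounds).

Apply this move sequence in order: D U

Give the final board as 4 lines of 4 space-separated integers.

Answer:  3 15  2 13
 9 14  5  6
10  4  0  7
11  8  1 12

Derivation:
After move 1 (D):
 3 15  2 13
 9 14  5  6
10  4  1  7
11  8  0 12

After move 2 (U):
 3 15  2 13
 9 14  5  6
10  4  0  7
11  8  1 12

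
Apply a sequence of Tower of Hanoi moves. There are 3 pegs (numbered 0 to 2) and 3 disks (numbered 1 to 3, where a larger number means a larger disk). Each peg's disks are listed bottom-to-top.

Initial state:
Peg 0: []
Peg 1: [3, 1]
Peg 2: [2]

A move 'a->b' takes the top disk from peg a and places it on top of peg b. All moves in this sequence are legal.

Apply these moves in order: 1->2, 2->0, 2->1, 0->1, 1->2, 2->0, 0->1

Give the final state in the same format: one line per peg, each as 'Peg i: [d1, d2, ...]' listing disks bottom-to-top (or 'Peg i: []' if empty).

Answer: Peg 0: []
Peg 1: [3, 2, 1]
Peg 2: []

Derivation:
After move 1 (1->2):
Peg 0: []
Peg 1: [3]
Peg 2: [2, 1]

After move 2 (2->0):
Peg 0: [1]
Peg 1: [3]
Peg 2: [2]

After move 3 (2->1):
Peg 0: [1]
Peg 1: [3, 2]
Peg 2: []

After move 4 (0->1):
Peg 0: []
Peg 1: [3, 2, 1]
Peg 2: []

After move 5 (1->2):
Peg 0: []
Peg 1: [3, 2]
Peg 2: [1]

After move 6 (2->0):
Peg 0: [1]
Peg 1: [3, 2]
Peg 2: []

After move 7 (0->1):
Peg 0: []
Peg 1: [3, 2, 1]
Peg 2: []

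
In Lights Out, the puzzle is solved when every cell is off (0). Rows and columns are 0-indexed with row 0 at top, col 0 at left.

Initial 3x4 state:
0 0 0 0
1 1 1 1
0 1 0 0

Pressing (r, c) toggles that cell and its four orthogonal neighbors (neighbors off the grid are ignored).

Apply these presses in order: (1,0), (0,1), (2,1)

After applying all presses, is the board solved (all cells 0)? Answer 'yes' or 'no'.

After press 1 at (1,0):
1 0 0 0
0 0 1 1
1 1 0 0

After press 2 at (0,1):
0 1 1 0
0 1 1 1
1 1 0 0

After press 3 at (2,1):
0 1 1 0
0 0 1 1
0 0 1 0

Lights still on: 5

Answer: no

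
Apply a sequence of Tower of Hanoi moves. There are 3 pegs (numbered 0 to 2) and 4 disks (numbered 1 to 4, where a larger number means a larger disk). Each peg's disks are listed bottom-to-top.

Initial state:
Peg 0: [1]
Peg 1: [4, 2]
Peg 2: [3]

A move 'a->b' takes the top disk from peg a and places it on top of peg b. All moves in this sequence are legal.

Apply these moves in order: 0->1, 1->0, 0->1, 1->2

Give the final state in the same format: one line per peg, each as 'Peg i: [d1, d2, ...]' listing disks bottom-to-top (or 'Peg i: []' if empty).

After move 1 (0->1):
Peg 0: []
Peg 1: [4, 2, 1]
Peg 2: [3]

After move 2 (1->0):
Peg 0: [1]
Peg 1: [4, 2]
Peg 2: [3]

After move 3 (0->1):
Peg 0: []
Peg 1: [4, 2, 1]
Peg 2: [3]

After move 4 (1->2):
Peg 0: []
Peg 1: [4, 2]
Peg 2: [3, 1]

Answer: Peg 0: []
Peg 1: [4, 2]
Peg 2: [3, 1]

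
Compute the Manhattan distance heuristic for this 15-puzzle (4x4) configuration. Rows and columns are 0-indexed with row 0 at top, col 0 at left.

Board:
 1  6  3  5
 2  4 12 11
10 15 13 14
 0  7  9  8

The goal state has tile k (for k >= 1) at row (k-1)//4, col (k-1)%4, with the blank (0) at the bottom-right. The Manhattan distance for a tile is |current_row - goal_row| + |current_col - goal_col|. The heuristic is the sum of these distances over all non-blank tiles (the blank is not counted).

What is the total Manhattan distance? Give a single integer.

Answer: 31

Derivation:
Tile 1: at (0,0), goal (0,0), distance |0-0|+|0-0| = 0
Tile 6: at (0,1), goal (1,1), distance |0-1|+|1-1| = 1
Tile 3: at (0,2), goal (0,2), distance |0-0|+|2-2| = 0
Tile 5: at (0,3), goal (1,0), distance |0-1|+|3-0| = 4
Tile 2: at (1,0), goal (0,1), distance |1-0|+|0-1| = 2
Tile 4: at (1,1), goal (0,3), distance |1-0|+|1-3| = 3
Tile 12: at (1,2), goal (2,3), distance |1-2|+|2-3| = 2
Tile 11: at (1,3), goal (2,2), distance |1-2|+|3-2| = 2
Tile 10: at (2,0), goal (2,1), distance |2-2|+|0-1| = 1
Tile 15: at (2,1), goal (3,2), distance |2-3|+|1-2| = 2
Tile 13: at (2,2), goal (3,0), distance |2-3|+|2-0| = 3
Tile 14: at (2,3), goal (3,1), distance |2-3|+|3-1| = 3
Tile 7: at (3,1), goal (1,2), distance |3-1|+|1-2| = 3
Tile 9: at (3,2), goal (2,0), distance |3-2|+|2-0| = 3
Tile 8: at (3,3), goal (1,3), distance |3-1|+|3-3| = 2
Sum: 0 + 1 + 0 + 4 + 2 + 3 + 2 + 2 + 1 + 2 + 3 + 3 + 3 + 3 + 2 = 31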